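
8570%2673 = 551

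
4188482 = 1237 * 3386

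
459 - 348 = 111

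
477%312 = 165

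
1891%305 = 61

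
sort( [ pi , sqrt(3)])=[ sqrt(3),pi ]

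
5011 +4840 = 9851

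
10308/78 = 1718/13 = 132.15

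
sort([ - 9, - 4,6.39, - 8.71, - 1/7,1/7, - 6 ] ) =[-9, - 8.71, - 6,  -  4, - 1/7,1/7, 6.39 ] 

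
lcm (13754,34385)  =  68770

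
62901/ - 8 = - 62901/8 = -7862.62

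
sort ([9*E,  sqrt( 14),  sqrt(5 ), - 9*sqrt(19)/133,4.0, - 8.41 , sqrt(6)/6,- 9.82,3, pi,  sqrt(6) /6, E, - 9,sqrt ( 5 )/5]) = [ - 9.82,-9, - 8.41,-9*sqrt( 19)/133, sqrt(6) /6,sqrt(6 ) /6,sqrt(5 ) /5,sqrt( 5 ), E,3, pi, sqrt (14), 4.0,9*E]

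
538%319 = 219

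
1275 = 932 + 343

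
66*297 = 19602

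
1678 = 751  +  927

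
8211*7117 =58437687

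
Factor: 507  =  3^1*13^2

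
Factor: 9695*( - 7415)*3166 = -2^1*5^2*7^1*277^1*1483^1*1583^1  =  - 227598753550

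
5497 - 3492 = 2005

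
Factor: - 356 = -2^2 * 89^1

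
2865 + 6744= 9609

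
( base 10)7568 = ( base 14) 2A88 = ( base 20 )II8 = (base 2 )1110110010000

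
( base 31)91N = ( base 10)8703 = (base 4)2013333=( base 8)20777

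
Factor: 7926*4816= 38171616 = 2^5* 3^1*7^1*43^1*1321^1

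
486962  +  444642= 931604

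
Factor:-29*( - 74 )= 2146 = 2^1*29^1 * 37^1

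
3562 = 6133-2571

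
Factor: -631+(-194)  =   - 825  =  - 3^1*5^2*11^1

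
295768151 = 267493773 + 28274378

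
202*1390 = 280780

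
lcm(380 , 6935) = 27740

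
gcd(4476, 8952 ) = 4476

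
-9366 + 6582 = -2784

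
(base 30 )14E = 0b10000001010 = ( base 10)1034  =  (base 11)860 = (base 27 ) 1B8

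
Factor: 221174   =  2^1 * 110587^1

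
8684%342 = 134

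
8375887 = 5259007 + 3116880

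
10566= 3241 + 7325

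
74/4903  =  74/4903=0.02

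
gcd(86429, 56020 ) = 1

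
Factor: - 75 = - 3^1 * 5^2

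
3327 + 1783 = 5110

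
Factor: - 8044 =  - 2^2*2011^1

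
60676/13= 4667  +  5/13= 4667.38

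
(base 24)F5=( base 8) 555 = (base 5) 2430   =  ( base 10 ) 365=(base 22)GD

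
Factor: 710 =2^1*5^1*71^1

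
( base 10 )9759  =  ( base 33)8vo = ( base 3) 111101110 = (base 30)ap9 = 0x261f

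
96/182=48/91=   0.53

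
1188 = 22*54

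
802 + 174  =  976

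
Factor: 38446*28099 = 2^1*47^1*409^1 * 28099^1= 1080294154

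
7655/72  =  7655/72=106.32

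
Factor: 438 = 2^1* 3^1*73^1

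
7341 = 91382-84041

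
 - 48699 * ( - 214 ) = 10421586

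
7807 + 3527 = 11334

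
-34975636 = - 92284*379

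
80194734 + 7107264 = 87301998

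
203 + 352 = 555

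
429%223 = 206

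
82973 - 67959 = 15014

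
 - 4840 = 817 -5657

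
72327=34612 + 37715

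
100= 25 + 75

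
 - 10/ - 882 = 5/441 = 0.01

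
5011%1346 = 973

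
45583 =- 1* ( - 45583 ) 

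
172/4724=43/1181 = 0.04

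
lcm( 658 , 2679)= 37506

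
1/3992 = 1/3992= 0.00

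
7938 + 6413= 14351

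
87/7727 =87/7727=0.01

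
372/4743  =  4/51 = 0.08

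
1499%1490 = 9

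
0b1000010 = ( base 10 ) 66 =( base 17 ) 3f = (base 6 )150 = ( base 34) 1w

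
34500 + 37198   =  71698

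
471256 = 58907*8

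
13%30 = 13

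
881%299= 283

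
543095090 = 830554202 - 287459112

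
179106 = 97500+81606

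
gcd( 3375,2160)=135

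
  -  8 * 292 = -2336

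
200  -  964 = -764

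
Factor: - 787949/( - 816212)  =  2^ ( - 2) * 19^1*113^1*367^1*419^(-1)*487^ (-1) 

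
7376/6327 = 7376/6327=1.17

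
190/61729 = 190/61729 = 0.00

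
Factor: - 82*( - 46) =2^2* 23^1*41^1 = 3772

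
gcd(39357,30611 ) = 4373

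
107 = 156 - 49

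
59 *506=29854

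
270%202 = 68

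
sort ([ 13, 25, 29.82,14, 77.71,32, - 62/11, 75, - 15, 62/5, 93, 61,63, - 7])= [ - 15, - 7, - 62/11, 62/5, 13 , 14, 25, 29.82,32, 61, 63,75, 77.71, 93 ]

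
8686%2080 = 366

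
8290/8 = 1036 + 1/4 = 1036.25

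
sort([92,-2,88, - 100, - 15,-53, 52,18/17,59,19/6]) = [ - 100, - 53, - 15, - 2,18/17,19/6,52,59,88,  92]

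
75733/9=8414 + 7/9 = 8414.78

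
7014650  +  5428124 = 12442774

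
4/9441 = 4/9441= 0.00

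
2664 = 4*666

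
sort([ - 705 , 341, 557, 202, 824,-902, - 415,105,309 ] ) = [ - 902, - 705 ,-415  ,  105,  202, 309,341, 557, 824]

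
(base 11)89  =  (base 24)41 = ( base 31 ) 34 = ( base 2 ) 1100001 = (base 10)97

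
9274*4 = 37096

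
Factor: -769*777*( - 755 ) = 451122315 = 3^1*5^1*7^1*37^1*151^1*769^1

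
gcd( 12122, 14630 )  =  418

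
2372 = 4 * 593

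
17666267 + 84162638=101828905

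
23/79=23/79 = 0.29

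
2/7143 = 2/7143= 0.00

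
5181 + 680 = 5861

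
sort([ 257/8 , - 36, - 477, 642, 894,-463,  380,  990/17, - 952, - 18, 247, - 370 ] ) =[ - 952, - 477, - 463 , - 370, - 36, - 18,257/8,990/17,247, 380, 642, 894]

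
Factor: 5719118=2^1 * 2859559^1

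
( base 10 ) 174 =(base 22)7k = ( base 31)5j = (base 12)126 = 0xAE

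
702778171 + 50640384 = 753418555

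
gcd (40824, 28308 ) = 84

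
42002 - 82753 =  - 40751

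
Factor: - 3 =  - 3^1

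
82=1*82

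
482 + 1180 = 1662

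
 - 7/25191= - 1 + 25184/25191  =  - 0.00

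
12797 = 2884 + 9913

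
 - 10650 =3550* ( - 3 )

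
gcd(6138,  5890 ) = 62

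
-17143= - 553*31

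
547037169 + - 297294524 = 249742645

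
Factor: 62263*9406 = 585645778 =2^1*19^1*29^1 * 113^1*4703^1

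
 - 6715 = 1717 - 8432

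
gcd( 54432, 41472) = 2592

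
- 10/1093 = -1 + 1083/1093=- 0.01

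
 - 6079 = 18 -6097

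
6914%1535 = 774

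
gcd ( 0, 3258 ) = 3258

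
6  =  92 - 86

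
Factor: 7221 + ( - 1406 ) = 5^1*1163^1 = 5815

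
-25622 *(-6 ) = 153732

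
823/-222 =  - 4 +65/222=- 3.71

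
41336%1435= 1156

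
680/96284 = 170/24071= 0.01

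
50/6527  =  50/6527 = 0.01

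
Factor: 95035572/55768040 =23758893/13942010 = 2^ ( - 1 )*3^3 *5^(  -  1)*19^( - 1) *53^1*16603^1 * 73379^( - 1) 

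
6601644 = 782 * 8442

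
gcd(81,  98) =1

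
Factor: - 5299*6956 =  - 2^2*7^1*37^1*47^1*757^1= - 36859844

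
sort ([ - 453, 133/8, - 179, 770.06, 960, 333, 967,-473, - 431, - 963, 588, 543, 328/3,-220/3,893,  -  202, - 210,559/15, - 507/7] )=[ - 963, -473, - 453, - 431, - 210, - 202,  -  179 , - 220/3, - 507/7 , 133/8,559/15,  328/3,333,543, 588, 770.06, 893, 960, 967 ]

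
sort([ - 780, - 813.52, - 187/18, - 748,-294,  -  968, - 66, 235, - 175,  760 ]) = [ - 968, - 813.52, - 780, -748, - 294, - 175, - 66, - 187/18, 235,760 ]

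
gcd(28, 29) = 1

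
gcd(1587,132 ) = 3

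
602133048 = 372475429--229657619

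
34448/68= 506 + 10/17 = 506.59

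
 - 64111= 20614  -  84725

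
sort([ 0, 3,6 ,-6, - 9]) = [ - 9, - 6, 0,  3, 6] 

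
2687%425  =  137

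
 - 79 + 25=-54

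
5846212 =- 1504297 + 7350509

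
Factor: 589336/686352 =407/474 = 2^ ( - 1)*3^( - 1)*11^1*37^1*79^ ( - 1)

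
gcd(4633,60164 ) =1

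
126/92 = 1+17/46=1.37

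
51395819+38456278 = 89852097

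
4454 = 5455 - 1001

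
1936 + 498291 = 500227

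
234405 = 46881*5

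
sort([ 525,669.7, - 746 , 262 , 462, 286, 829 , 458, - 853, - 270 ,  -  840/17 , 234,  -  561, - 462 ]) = [ - 853,-746,-561,-462, - 270,- 840/17,234,262,286,  458, 462,525 , 669.7 , 829 ] 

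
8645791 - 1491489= 7154302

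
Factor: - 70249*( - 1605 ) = 3^1*5^1 * 107^1 *70249^1=112749645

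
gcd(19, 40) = 1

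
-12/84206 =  - 6/42103 = -0.00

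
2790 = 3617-827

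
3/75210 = 1/25070= 0.00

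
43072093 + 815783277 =858855370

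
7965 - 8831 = - 866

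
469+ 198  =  667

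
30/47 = 30/47 = 0.64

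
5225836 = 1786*2926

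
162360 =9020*18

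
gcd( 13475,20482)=539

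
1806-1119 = 687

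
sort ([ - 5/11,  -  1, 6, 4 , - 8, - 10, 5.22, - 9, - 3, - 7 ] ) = [ - 10, - 9, - 8,-7,  -  3, - 1, - 5/11,4,5.22,  6 ] 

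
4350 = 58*75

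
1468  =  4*367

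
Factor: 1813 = 7^2*37^1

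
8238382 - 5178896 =3059486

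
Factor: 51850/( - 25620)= - 85/42 = - 2^( - 1)*3^( - 1)*5^1 * 7^ (-1)* 17^1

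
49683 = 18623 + 31060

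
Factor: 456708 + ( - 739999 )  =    -  283291 = - 23^1 * 109^1*113^1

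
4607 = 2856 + 1751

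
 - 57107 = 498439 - 555546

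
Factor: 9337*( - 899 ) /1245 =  - 8393963/1245 = - 3^(-1)*5^( - 1 ) * 29^1 * 31^1*83^( - 1)*9337^1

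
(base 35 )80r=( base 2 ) 10011001100011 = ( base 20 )14b7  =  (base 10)9827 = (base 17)2001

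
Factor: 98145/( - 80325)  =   - 727/595=- 5^( - 1)*7^ ( - 1)*17^( - 1 )*727^1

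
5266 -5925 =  - 659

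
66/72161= 66/72161 = 0.00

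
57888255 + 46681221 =104569476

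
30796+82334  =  113130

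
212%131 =81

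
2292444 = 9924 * 231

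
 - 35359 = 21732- 57091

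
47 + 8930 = 8977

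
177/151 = 1 + 26/151 = 1.17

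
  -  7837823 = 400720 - 8238543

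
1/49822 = 1/49822 = 0.00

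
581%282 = 17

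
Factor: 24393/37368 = 47/72 = 2^( - 3)* 3^ (  -  2) * 47^1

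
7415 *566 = 4196890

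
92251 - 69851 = 22400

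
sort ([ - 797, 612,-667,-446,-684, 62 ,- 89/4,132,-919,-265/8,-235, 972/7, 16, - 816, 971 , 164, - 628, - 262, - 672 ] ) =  [-919, - 816, - 797 ,-684, - 672, - 667 ,- 628,  -  446,-262, - 235 , - 265/8,-89/4 , 16, 62,132, 972/7, 164,612,971 ]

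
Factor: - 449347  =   - 449347^1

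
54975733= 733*75001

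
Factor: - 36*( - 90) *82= 265680 = 2^4*3^4*5^1 *41^1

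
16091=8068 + 8023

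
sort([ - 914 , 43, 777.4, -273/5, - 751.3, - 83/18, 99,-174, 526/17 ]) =[ - 914,-751.3,  -  174  ,  -  273/5, - 83/18, 526/17, 43, 99, 777.4]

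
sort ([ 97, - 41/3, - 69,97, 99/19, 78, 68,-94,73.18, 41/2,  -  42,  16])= [ - 94, - 69, - 42, - 41/3, 99/19 , 16,41/2,68, 73.18, 78,97, 97]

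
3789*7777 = 29467053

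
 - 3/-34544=3/34544= 0.00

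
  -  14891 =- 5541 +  - 9350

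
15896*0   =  0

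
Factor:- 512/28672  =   - 1/56=- 2^( - 3 ) * 7^ (  -  1)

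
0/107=0 = 0.00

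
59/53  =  1 + 6/53= 1.11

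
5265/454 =11 + 271/454  =  11.60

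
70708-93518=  - 22810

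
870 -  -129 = 999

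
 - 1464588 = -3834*382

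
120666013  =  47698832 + 72967181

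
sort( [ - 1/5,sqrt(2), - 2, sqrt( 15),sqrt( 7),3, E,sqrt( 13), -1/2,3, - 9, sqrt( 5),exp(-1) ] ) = [ - 9,  -  2,  -  1/2, - 1/5,exp( - 1),sqrt (2 ),sqrt( 5) , sqrt( 7),E,3,3, sqrt( 13),sqrt( 15)]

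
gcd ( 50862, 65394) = 7266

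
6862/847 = 6862/847 = 8.10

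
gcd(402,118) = 2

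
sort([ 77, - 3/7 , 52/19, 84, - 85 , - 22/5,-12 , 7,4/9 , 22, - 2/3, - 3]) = [ - 85, - 12, - 22/5, - 3 ,  -  2/3, - 3/7,  4/9, 52/19, 7, 22, 77,84 ] 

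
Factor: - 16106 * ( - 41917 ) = 675115202 = 2^1*167^1 * 251^1*8053^1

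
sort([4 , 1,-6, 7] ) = [ - 6 , 1,4,  7]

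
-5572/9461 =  - 5572/9461  =  -  0.59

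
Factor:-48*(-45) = 2160 =2^4 * 3^3*5^1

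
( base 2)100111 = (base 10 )39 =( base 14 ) 2B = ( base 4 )213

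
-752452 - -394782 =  - 357670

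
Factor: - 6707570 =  - 2^1*5^1*19^1*43^1  *821^1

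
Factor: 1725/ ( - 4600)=-2^( - 3 )*3^1 = - 3/8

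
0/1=0 = 0.00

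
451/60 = 7+ 31/60  =  7.52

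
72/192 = 3/8= 0.38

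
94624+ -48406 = 46218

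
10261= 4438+5823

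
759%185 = 19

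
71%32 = 7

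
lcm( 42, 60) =420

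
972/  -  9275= - 1+8303/9275 = - 0.10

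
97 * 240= 23280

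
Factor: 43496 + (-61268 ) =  - 2^2*3^1 * 1481^1 = - 17772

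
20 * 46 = 920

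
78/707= 78/707=0.11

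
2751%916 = 3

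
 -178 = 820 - 998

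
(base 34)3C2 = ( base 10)3878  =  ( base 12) 22b2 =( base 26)5j4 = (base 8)7446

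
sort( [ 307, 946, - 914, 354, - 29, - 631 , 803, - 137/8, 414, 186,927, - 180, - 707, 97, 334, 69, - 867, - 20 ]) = [ - 914, - 867, - 707, - 631, - 180,- 29, - 20, - 137/8, 69, 97,186, 307, 334, 354, 414,803,927,946]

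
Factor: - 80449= - 80449^1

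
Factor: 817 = 19^1*43^1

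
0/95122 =0 = 0.00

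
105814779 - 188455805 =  - 82641026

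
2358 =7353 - 4995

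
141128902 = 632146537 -491017635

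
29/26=1 + 3/26 =1.12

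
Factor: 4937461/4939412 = 2^( - 2)*1234853^ (-1)*4937461^1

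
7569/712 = 7569/712 = 10.63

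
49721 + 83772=133493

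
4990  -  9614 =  - 4624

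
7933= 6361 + 1572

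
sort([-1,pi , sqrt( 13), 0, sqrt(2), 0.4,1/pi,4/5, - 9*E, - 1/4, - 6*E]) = [-9*E,- 6 * E, - 1, - 1/4, 0, 1/pi, 0.4 , 4/5,sqrt(2),pi,  sqrt(13)] 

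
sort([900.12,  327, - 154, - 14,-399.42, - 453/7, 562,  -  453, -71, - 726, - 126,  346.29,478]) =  [ - 726, - 453, - 399.42, - 154, - 126,-71, - 453/7, - 14, 327,346.29,  478, 562, 900.12 ] 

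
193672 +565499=759171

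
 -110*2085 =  - 229350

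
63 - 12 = 51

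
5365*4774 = 25612510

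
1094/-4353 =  - 1094/4353 = - 0.25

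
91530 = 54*1695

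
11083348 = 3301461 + 7781887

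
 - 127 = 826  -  953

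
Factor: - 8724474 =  - 2^1*3^2*11^1*139^1*317^1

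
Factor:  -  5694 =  - 2^1*3^1 * 13^1*73^1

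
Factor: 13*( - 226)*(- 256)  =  2^9*13^1*113^1  =  752128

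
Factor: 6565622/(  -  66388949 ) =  - 2^1  *  7^1*  11^( - 3)*31^(- 1)*  1609^( - 1) * 468973^1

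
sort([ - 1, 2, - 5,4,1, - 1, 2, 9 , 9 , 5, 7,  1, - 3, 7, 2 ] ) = [-5 , - 3, - 1, - 1, 1,1, 2,  2,2, 4, 5, 7, 7, 9, 9 ] 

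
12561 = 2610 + 9951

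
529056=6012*88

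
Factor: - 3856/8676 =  - 4/9 = - 2^2*3^ ( - 2)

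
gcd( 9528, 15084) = 12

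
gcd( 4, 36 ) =4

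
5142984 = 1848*2783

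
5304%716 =292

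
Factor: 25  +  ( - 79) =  - 54 = -2^1 * 3^3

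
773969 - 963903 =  - 189934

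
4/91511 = 4/91511 = 0.00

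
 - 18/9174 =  - 3/1529 = - 0.00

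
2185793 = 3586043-1400250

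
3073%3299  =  3073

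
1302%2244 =1302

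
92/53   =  92/53 = 1.74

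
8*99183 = 793464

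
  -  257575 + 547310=289735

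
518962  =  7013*74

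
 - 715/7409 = -715/7409  =  -0.10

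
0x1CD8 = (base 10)7384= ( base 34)6D6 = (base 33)6pp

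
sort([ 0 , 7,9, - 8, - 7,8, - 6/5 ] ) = [ - 8, - 7, - 6/5,0, 7 , 8,  9]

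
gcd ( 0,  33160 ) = 33160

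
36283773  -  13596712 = 22687061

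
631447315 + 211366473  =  842813788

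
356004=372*957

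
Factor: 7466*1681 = 12550346 = 2^1*41^2*3733^1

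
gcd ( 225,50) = 25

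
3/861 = 1/287 = 0.00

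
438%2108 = 438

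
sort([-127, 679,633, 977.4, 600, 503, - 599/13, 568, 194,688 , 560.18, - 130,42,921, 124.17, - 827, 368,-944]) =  [ - 944,-827,-130,-127, - 599/13, 42,124.17, 194, 368, 503,560.18,568, 600,  633 , 679,688, 921, 977.4 ] 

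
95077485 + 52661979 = 147739464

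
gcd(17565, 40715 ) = 5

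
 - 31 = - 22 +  - 9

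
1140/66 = 17 + 3/11 = 17.27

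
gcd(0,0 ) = 0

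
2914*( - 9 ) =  - 26226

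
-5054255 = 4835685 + -9889940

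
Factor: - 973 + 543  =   - 2^1 * 5^1 * 43^1 = - 430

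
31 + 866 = 897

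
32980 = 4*8245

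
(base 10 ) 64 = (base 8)100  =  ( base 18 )3A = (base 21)31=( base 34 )1u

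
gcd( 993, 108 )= 3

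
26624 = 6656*4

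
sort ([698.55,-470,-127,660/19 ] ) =[ - 470, - 127, 660/19,  698.55 ]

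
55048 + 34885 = 89933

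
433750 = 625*694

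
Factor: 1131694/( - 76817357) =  - 2^1*379^1*1493^1*76817357^( - 1 ) 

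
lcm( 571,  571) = 571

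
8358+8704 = 17062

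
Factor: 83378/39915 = 2^1*3^(-2)*5^( -1)*47^1 = 94/45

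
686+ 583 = 1269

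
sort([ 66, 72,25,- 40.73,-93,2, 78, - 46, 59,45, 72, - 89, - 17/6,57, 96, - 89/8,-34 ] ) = [ -93, - 89,-46,-40.73, - 34,-89/8,-17/6,  2, 25 , 45,57,59, 66, 72,72, 78, 96 ]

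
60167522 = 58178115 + 1989407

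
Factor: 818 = 2^1 *409^1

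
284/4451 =284/4451 = 0.06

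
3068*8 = 24544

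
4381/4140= 1  +  241/4140   =  1.06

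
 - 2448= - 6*408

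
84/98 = 6/7 = 0.86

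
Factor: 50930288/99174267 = 2^4*3^(- 3 )*71^1*107^1*191^( - 1) *419^1*19231^( - 1)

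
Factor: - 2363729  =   - 1103^1*2143^1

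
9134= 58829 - 49695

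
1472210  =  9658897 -8186687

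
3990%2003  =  1987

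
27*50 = 1350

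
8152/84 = 2038/21 = 97.05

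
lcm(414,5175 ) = 10350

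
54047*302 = 16322194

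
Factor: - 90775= - 5^2*3631^1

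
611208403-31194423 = 580013980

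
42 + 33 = 75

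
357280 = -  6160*( - 58 ) 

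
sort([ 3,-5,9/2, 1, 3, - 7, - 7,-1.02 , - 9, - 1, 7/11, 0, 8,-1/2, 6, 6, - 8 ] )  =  [ - 9, - 8,-7,- 7, - 5, - 1.02, - 1,- 1/2, 0, 7/11, 1,  3,3,  9/2, 6, 6, 8]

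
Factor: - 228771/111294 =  - 37/18  =  - 2^ ( - 1) *3^( - 2)*37^1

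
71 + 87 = 158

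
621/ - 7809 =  - 1+ 2396/2603 = - 0.08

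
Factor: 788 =2^2*197^1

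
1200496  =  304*3949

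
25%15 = 10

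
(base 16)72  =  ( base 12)96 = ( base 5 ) 424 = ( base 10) 114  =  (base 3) 11020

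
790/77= 790/77 =10.26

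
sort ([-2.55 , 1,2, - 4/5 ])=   [ - 2.55, - 4/5 , 1, 2]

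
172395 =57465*3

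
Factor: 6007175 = 5^2*240287^1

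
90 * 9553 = 859770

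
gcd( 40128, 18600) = 24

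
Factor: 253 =11^1*23^1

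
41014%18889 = 3236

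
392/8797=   392/8797 = 0.04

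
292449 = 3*97483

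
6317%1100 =817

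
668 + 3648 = 4316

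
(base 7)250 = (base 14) 97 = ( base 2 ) 10000101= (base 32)45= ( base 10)133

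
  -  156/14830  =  - 78/7415 = - 0.01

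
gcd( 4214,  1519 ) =49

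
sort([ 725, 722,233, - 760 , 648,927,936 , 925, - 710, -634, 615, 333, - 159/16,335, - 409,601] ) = [ - 760, - 710, - 634,-409, - 159/16,233,333, 335 , 601, 615, 648 , 722,725,925, 927,936]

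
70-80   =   - 10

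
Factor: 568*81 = 2^3*3^4 * 71^1 = 46008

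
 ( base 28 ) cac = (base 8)22744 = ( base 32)9f4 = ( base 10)9700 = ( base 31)A2S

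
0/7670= 0 = 0.00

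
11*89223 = 981453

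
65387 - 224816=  - 159429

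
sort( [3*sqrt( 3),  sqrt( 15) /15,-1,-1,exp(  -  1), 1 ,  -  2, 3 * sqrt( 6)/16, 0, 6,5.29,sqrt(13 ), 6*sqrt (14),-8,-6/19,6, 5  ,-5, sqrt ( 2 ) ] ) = [ - 8 ,-5 ,-2, - 1, - 1, - 6/19,  0,sqrt(15)/15, exp(  -  1 ) , 3*sqrt( 6) /16, 1, sqrt ( 2), sqrt ( 13),5, 3*sqrt ( 3),5.29, 6,6,6*sqrt(14 )] 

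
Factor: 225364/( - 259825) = - 412/475 = - 2^2*5^( - 2)*19^ ( - 1 )*103^1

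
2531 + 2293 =4824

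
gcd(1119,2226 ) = 3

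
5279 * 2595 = 13699005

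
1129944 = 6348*178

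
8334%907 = 171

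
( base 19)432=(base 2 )10111011111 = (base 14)795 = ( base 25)2a3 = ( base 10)1503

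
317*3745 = 1187165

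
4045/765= 809/153 = 5.29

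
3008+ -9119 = - 6111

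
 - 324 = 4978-5302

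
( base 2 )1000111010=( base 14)2CA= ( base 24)ni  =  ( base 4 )20322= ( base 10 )570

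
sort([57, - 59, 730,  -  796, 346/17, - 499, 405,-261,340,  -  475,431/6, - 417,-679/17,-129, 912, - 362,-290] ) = [ - 796, - 499, - 475  , - 417, - 362, - 290, - 261, - 129, - 59, - 679/17, 346/17, 57, 431/6, 340 , 405, 730, 912 ] 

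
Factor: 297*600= 178200 = 2^3*3^4*5^2*11^1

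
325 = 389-64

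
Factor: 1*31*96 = 2976 = 2^5*3^1*31^1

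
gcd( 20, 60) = 20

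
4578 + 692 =5270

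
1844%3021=1844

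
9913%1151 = 705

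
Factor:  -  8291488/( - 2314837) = 2^5 * 7^( - 1)* 113^1* 347^( - 1) * 953^( - 1 )*2293^1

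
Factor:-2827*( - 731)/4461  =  3^( - 1) * 11^1*17^1*43^1*257^1*1487^( - 1) = 2066537/4461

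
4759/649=7 + 216/649 = 7.33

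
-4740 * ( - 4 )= 18960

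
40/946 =20/473  =  0.04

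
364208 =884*412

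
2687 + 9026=11713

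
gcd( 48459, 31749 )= 1671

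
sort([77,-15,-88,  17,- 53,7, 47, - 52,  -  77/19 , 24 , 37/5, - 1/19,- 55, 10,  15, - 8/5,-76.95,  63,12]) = [ - 88, - 76.95, - 55, - 53, - 52, - 15, - 77/19, -8/5,-1/19,7,37/5,  10 , 12 , 15,17,24,47,  63,77]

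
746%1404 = 746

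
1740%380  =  220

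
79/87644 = 79/87644 = 0.00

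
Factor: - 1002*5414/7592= -1356207/1898 = -2^( - 1 )*3^1 * 13^ (-1)*73^(-1)*167^1*2707^1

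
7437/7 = 1062+3/7 = 1062.43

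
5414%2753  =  2661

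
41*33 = 1353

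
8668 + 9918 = 18586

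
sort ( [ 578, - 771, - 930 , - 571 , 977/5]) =[ - 930,  -  771, - 571,977/5 , 578 ] 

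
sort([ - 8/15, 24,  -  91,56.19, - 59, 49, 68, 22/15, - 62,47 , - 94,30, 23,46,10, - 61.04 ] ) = [-94 , - 91, - 62, - 61.04, - 59, - 8/15,22/15, 10, 23,24, 30, 46,  47,  49,56.19, 68] 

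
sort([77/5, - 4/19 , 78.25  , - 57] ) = [-57, - 4/19, 77/5,78.25 ] 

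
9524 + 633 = 10157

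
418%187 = 44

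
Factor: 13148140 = 2^2*5^1*17^1*38671^1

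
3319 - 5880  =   - 2561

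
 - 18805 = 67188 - 85993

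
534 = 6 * 89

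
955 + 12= 967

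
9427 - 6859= 2568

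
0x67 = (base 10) 103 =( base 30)3D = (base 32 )37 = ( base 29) 3G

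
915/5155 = 183/1031 =0.18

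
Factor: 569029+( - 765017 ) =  - 2^2*13^1*3769^1 = - 195988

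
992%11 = 2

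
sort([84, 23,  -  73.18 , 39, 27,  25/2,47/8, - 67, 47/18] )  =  [ - 73.18,- 67 , 47/18, 47/8,25/2, 23,27, 39, 84] 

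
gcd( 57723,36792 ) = 3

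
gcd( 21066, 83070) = 6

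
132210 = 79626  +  52584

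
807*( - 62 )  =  -50034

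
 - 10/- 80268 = 5/40134 =0.00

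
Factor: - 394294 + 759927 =365633=127^1*2879^1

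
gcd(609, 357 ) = 21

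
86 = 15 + 71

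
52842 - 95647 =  - 42805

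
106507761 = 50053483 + 56454278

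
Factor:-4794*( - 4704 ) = 22550976 = 2^6*3^2*7^2 * 17^1 * 47^1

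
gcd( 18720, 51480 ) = 4680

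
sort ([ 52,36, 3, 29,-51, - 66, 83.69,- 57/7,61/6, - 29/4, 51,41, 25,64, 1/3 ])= [ - 66,-51, - 57/7, - 29/4, 1/3, 3,61/6, 25, 29,  36,41,51,52, 64,83.69]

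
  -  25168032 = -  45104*558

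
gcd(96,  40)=8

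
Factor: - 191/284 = -2^( - 2)*71^( - 1)*191^1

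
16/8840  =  2/1105 = 0.00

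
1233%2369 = 1233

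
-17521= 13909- 31430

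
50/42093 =50/42093 = 0.00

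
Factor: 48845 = 5^1*9769^1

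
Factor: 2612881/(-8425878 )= - 2^ ( - 1)*3^( - 1) * 47^( - 1)*29879^( - 1)*2612881^1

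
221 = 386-165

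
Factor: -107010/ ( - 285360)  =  3/8 = 2^( - 3)*3^1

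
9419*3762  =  35434278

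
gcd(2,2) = 2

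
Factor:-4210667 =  - 4210667^1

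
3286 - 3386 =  - 100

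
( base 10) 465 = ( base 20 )135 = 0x1d1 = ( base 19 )159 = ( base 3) 122020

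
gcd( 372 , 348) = 12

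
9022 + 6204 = 15226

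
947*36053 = 34142191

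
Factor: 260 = 2^2*5^1*13^1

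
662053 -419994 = 242059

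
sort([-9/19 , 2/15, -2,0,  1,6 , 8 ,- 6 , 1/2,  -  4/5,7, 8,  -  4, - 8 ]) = [ - 8,-6 , -4, - 2 , - 4/5,  -  9/19 , 0,2/15,1/2,  1,6, 7 , 8,8 ] 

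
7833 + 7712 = 15545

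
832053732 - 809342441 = 22711291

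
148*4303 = 636844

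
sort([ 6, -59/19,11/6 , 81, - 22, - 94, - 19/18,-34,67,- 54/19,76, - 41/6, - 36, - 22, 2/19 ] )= [-94,  -  36, - 34, - 22,- 22, - 41/6, - 59/19, - 54/19, -19/18,2/19, 11/6,6 , 67,76,81]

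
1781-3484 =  - 1703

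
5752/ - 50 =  - 116 + 24/25 = - 115.04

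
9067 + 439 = 9506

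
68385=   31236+37149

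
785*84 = 65940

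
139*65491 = 9103249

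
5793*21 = 121653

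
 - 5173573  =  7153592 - 12327165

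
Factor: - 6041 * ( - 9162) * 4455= 2^1*3^6*5^1 * 7^1*  11^1*509^1 * 863^1 =246573745110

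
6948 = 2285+4663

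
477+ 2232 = 2709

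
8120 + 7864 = 15984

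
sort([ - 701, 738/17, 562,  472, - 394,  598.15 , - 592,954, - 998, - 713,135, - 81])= [ - 998, - 713, - 701, - 592, - 394,- 81,738/17,135, 472,562,598.15,954]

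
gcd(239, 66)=1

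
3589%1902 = 1687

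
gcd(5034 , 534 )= 6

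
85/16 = 5 + 5/16 = 5.31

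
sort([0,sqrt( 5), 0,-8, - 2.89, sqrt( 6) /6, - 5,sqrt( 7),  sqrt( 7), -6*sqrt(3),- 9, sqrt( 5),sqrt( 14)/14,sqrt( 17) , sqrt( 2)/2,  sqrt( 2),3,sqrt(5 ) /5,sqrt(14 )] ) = [ - 6 *sqrt(3 ) ,-9, - 8, - 5, - 2.89,0, 0,sqrt( 14) /14,  sqrt(6)/6,  sqrt(5 )/5,  sqrt( 2 )/2, sqrt( 2), sqrt( 5 ), sqrt(5),sqrt(7),sqrt ( 7),3, sqrt(14 ), sqrt( 17)] 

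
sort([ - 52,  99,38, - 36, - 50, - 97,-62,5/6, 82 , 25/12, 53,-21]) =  [-97, - 62, - 52,-50, - 36,-21,5/6,25/12,38, 53 , 82, 99]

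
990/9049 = 990/9049 =0.11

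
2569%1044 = 481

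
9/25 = 9/25 = 0.36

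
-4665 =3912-8577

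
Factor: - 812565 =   -  3^3*5^1*13^1*463^1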